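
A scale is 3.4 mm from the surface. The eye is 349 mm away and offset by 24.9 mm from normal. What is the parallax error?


error = h * offset / d
= 3.4 * 24.9 / 349
= 0.2426

0.2426


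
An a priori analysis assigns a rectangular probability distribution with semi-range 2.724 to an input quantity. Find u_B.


u_B = half_width / sqrt(3)
u_B = 2.724 / 1.7320508
u_B = 1.5727

1.5727


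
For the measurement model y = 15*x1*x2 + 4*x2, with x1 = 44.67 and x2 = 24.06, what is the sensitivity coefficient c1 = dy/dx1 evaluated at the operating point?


y = 15*x1*x2 + 4*x2
dy/dx1 = 15*x2
Evaluate at x2 = 24.06: c1 = 15 * 24.06
c1 = 360.9000

360.9000


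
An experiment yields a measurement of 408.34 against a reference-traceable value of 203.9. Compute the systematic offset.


Systematic error = measured - true
= 408.34 - 203.9
= 204.4400

204.4400


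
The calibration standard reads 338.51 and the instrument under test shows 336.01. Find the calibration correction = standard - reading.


Correction = standard - reading
= 338.51 - 336.01
= 2.5000

2.5000


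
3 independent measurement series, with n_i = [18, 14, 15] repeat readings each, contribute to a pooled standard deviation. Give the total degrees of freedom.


nu = sum_i (n_i - 1)
nu = ((18 - 1) + (14 - 1) + (15 - 1))
nu = 17 + 13 + 14
nu = 44

44


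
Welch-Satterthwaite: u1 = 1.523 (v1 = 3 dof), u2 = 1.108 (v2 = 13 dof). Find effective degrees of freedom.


uc = sqrt(u1^2 + u2^2) = sqrt(1.523^2 + 1.108^2) = 1.8833993
v_eff = uc^4 / (u1^4/v1 + u2^4/v2)
= 1.8833993^4 / (1.523^4/3 + 1.108^4/13)
= 12.582578 / 1.9093402
v_eff = 6.5900

6.5900


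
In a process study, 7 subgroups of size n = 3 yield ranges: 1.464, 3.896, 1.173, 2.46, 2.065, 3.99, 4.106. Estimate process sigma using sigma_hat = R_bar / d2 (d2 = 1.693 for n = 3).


R_bar = (1.464 + 3.896 + 1.173 + 2.46 + 2.065 + 3.99 + 4.106) / 7
R_bar = 19.154 / 7 = 2.7362857
sigma_hat = R_bar / d2 = 2.7362857 / 1.693 = 1.6162

1.6162


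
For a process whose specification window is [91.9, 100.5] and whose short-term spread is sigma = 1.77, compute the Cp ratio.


Cp = (USL - LSL) / (6 * sigma)
= (100.5 - 91.9) / (6 * 1.77)
= 8.6000 / 10.6200
= 0.8098

0.8098


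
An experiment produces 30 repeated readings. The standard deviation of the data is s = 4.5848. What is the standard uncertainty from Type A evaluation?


u_A = s / sqrt(n)
u_A = 4.5848 / sqrt(30)
u_A = 4.5848 / 5.4772256
u_A = 0.8371

0.8371


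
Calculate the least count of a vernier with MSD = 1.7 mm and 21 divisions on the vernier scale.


LC = MSD / n_div
= 1.7 / 21
= 0.0810

0.0810


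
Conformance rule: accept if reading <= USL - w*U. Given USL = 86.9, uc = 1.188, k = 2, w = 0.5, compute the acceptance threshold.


U = k * uc = 2 * 1.188 = 2.376
guard band g = w * U = 0.5 * 2.376 = 1.188
AL = USL - g = 86.9 - 1.188
AL = 85.7120

85.7120


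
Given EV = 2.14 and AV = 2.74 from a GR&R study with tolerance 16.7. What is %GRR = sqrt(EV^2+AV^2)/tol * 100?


GRR = sqrt(EV^2 + AV^2) = sqrt(2.14^2 + 2.74^2) = 3.4766651
%GRR = GRR / tol * 100 = 3.4766651 / 16.7 * 100
%GRR = 20.8184

20.8184


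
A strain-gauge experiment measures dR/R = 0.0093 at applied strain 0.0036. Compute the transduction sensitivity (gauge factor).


GF = (dR/R) / epsilon
= 0.0093 / 0.0036
= 2.5833

2.5833


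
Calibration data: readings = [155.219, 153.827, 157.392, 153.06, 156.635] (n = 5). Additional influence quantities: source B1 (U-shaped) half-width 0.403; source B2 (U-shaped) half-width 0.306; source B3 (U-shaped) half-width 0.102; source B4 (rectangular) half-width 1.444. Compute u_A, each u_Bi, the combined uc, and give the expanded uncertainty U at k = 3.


mean = (155.219 + 153.827 + 157.392 + 153.06 + 156.635) / 5 = 155.2266
s = sqrt(sum((x - mean)^2)/(n-1)) = 1.8252151
u_A = s / sqrt(n) = 1.8252151 / sqrt(5) = 0.81626101
u_B1 = 0.403 / sqrt(2) = 0.28496403
u_B2 = 0.306 / sqrt(2) = 0.21637468
u_B3 = 0.102 / sqrt(2) = 0.072124892
u_B4 = 1.444 / sqrt(3) = 0.83369379
uc = sqrt(0.81626101^2 + 0.28496403^2 + 0.21637468^2 + 0.072124892^2 + 0.83369379^2) = 1.2225187
U = k * uc = 3 * 1.2225187
U = 3.6676

3.6676


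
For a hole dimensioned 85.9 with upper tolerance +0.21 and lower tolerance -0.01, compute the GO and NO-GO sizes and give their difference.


GO = nominal - lower_tol (smallest hole = maximum material condition)
GO = 85.9 - 0.01 = 85.89
NO-GO = nominal + upper_tol (largest hole = least material condition)
NO-GO = 85.9 + 0.21 = 86.11
spread = NO-GO - GO = 86.11 - 85.89 = 0.2200

0.2200


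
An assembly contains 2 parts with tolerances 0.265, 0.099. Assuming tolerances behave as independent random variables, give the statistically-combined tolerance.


RSS = sqrt(0.265^2 + 0.099^2)
= sqrt(0.080026)
= 0.2829

0.2829


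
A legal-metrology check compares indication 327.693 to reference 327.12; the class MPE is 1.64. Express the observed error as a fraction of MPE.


e = indication - reference = 327.693 - 327.12 = 0.5730
|e| = 0.5730
ratio = |e| / MPE = 0.5730 / 1.64
ratio = 0.3494

0.3494


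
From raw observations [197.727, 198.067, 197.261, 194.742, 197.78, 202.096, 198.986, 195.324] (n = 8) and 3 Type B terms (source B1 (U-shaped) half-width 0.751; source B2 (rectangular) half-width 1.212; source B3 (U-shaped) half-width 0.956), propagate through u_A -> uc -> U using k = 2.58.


mean = (197.727 + 198.067 + 197.261 + 194.742 + 197.78 + 202.096 + 198.986 + 195.324) / 8 = 197.747875
s = sqrt(sum((x - mean)^2)/(n-1)) = 2.2580002
u_A = s / sqrt(n) = 2.2580002 / sqrt(8) = 0.79832363
u_B1 = 0.751 / sqrt(2) = 0.53103719
u_B2 = 1.212 / sqrt(3) = 0.69974853
u_B3 = 0.956 / sqrt(2) = 0.67599408
uc = sqrt(0.79832363^2 + 0.53103719^2 + 0.69974853^2 + 0.67599408^2) = 1.3659931
U = k * uc = 2.58 * 1.3659931
U = 3.5243

3.5243


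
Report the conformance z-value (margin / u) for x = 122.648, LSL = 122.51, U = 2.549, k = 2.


u = U / k = 2.549 / 2 = 1.2745
margin = |LSL - x| = |122.51 - 122.648| = 0.138
z = margin / u = 0.138 / 1.2745
z = 0.1083

0.1083


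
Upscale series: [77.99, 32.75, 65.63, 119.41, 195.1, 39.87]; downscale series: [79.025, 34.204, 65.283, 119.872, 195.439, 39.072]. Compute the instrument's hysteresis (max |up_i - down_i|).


|77.99 - 79.025| = 1.0350
|32.75 - 34.204| = 1.4540
|65.63 - 65.283| = 0.3470
|119.41 - 119.872| = 0.4620
|195.1 - 195.439| = 0.3390
|39.87 - 39.072| = 0.7980
hysteresis = max(diffs) = 1.4540

1.4540


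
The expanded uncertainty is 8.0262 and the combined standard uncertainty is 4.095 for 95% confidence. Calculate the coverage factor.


k = U / uc
k = 8.0262 / 4.095
k = 1.96

1.96


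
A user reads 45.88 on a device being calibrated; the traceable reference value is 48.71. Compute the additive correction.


Correction = standard - reading
= 48.71 - 45.88
= 2.8300

2.8300


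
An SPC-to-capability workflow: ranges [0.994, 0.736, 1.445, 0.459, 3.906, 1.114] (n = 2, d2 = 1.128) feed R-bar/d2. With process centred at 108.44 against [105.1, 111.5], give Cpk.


R_bar = (0.994 + 0.736 + 1.445 + 0.459 + 3.906 + 1.114) / 6 = 1.4423333
sigma = R_bar / d2 = 1.4423333 / 1.128 = 1.2786643
Cp = (USL - LSL)/(6*sigma) = (111.5 - 105.1)/(6*1.2786643) = 0.8342
Cpu = (111.5 - 108.44)/(3*1.2786643) = 0.7977
Cpl = (108.44 - 105.1)/(3*1.2786643) = 0.8707
Cpk = min(Cpu, Cpl) = 0.7977

0.7977


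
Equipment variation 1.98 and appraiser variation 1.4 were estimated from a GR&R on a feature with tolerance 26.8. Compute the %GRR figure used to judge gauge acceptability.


GRR = sqrt(EV^2 + AV^2) = sqrt(1.98^2 + 1.4^2) = 2.4249536
%GRR = GRR / tol * 100 = 2.4249536 / 26.8 * 100
%GRR = 9.0483

9.0483


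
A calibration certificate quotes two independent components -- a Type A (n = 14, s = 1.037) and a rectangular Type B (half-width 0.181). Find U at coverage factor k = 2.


u_A = s / sqrt(n) = 1.037 / sqrt(14) = 0.27714991
u_B = half_width / sqrt(3) = 0.181 / sqrt(3) = 0.1045004
uc = sqrt(u_A^2 + u_B^2) = sqrt(0.27714991^2 + 0.1045004^2) = 0.29619657
U = k * uc = 2 * 0.29619657
U = 0.5924

0.5924


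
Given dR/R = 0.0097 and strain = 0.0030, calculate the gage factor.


GF = (dR/R) / epsilon
= 0.0097 / 0.0030
= 3.2333

3.2333


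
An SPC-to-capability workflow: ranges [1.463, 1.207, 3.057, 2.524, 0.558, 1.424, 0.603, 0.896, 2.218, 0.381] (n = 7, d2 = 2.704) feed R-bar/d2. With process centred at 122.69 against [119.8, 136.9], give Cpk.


R_bar = (1.463 + 1.207 + 3.057 + 2.524 + 0.558 + 1.424 + 0.603 + 0.896 + 2.218 + 0.381) / 10 = 1.4331
sigma = R_bar / d2 = 1.4331 / 2.704 = 0.5299926
Cp = (USL - LSL)/(6*sigma) = (136.9 - 119.8)/(6*0.5299926) = 5.3774
Cpu = (136.9 - 122.69)/(3*0.5299926) = 8.9372
Cpl = (122.69 - 119.8)/(3*0.5299926) = 1.8176
Cpk = min(Cpu, Cpl) = 1.8176

1.8176


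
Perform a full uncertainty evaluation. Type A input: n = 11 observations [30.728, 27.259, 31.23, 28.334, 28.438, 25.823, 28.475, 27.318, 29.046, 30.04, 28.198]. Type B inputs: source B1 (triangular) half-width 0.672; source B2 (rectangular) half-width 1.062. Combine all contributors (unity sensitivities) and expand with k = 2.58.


mean = (30.728 + 27.259 + 31.23 + 28.334 + 28.438 + 25.823 + 28.475 + 27.318 + 29.046 + 30.04 + 28.198) / 11 = 28.62627273
s = sqrt(sum((x - mean)^2)/(n-1)) = 1.5854958
u_A = s / sqrt(n) = 1.5854958 / sqrt(11) = 0.47804497
u_B1 = 0.672 / sqrt(6) = 0.27434285
u_B2 = 1.062 / sqrt(3) = 0.61314599
uc = sqrt(0.47804497^2 + 0.27434285^2 + 0.61314599^2) = 0.82446285
U = k * uc = 2.58 * 0.82446285
U = 2.1271

2.1271


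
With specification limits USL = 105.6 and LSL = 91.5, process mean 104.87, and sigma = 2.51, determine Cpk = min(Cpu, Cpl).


Cpu = (USL - mean) / (3*sigma) = (105.6 - 104.87) / (3*2.51) = 0.0969
Cpl = (mean - LSL) / (3*sigma) = (104.87 - 91.5) / (3*2.51) = 1.7756
Cpk = min(Cpu, Cpl) = 0.0969

0.0969


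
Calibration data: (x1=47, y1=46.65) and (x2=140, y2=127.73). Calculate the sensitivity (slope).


slope = (y2 - y1) / (x2 - x1)
= (127.73 - 46.65) / (140 - 47)
= 81.0800 / 93
= 0.8718

0.8718


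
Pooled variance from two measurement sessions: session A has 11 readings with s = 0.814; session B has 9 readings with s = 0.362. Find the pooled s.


s_p = sqrt(((n1-1)*s1^2 + (n2-1)*s2^2) / (n1+n2-2))
numerator = (11-1)*0.814^2 + (9-1)*0.362^2 = 6.62596 + 1.048352 = 7.674312
denominator = 11 + 9 - 2 = 18
s_p^2 = 7.674312 / 18 = 0.42635067
s_p = sqrt(0.42635067) = 0.6530

0.6530


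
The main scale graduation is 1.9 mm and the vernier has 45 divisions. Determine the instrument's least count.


LC = MSD / n_div
= 1.9 / 45
= 0.0422

0.0422


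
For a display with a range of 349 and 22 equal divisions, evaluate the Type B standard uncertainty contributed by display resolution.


resolution = range / divisions
resolution = 349 / 22 = 15.863636
u_res = resolution / (2*sqrt(3))
u_res = 15.863636 / 3.4641016
u_res = 4.5794

4.5794


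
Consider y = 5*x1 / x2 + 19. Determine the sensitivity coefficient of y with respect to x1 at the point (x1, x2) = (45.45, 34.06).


y = 5*x1 / x2 + 19
dy/dx1 = 5/x2
Evaluate at x2 = 34.06: c1 = 5 / 34.06
c1 = 0.1468

0.1468


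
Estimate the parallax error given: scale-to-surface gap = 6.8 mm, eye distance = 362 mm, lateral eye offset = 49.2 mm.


error = h * offset / d
= 6.8 * 49.2 / 362
= 0.9242

0.9242


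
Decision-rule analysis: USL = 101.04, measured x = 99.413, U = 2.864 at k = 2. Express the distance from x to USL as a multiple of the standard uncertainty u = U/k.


u = U / k = 2.864 / 2 = 1.432
margin = |USL - x| = |101.04 - 99.413| = 1.627
z = margin / u = 1.627 / 1.432
z = 1.1362

1.1362


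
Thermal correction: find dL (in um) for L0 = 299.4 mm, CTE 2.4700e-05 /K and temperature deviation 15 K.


dL = L * alpha * dT
= 299.4 * 2.4700e-05 * 15
= 0.1109277 mm
dL_um = 0.1109277 * 1000 = 110.9277 um

110.9277


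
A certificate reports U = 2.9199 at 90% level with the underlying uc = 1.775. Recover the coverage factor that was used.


k = U / uc
k = 2.9199 / 1.775
k = 1.645

1.645


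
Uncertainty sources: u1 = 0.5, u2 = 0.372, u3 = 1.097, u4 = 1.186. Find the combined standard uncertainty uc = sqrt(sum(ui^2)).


uc = sqrt(0.5^2 + 0.372^2 + 1.097^2 + 1.186^2)
uc = sqrt(2.998389)
uc = 1.7316

1.7316


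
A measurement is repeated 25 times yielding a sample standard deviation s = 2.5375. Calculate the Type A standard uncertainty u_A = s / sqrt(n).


u_A = s / sqrt(n)
u_A = 2.5375 / sqrt(25)
u_A = 2.5375 / 5
u_A = 0.5075

0.5075


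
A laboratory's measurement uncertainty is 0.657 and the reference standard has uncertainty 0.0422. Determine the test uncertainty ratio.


TUR = u_lab / u_ref
= 0.657 / 0.0422
= 15.5687

15.5687


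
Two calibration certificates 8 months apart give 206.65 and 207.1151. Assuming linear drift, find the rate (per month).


rate = (v2 - v1) / months
= (207.1151 - 206.65) / 8
= 0.4651 / 8
= 0.0581

0.0581


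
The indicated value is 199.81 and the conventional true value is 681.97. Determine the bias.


Systematic error = measured - true
= 199.81 - 681.97
= -482.1600

-482.1600


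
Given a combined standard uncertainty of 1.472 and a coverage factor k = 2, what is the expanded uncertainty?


U = k * uc
U = 2 * 1.472
U = 2.9440

2.9440


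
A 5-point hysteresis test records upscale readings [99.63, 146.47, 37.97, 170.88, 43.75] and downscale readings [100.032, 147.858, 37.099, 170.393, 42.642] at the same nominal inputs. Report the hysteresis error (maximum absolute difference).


|99.63 - 100.032| = 0.4020
|146.47 - 147.858| = 1.3880
|37.97 - 37.099| = 0.8710
|170.88 - 170.393| = 0.4870
|43.75 - 42.642| = 1.1080
hysteresis = max(diffs) = 1.3880

1.3880


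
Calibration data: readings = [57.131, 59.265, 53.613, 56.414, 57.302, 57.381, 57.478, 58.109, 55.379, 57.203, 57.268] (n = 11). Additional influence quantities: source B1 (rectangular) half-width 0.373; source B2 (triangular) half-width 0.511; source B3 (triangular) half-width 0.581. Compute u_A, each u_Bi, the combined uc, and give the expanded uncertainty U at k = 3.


mean = (57.131 + 59.265 + 53.613 + 56.414 + 57.302 + 57.381 + 57.478 + 58.109 + 55.379 + 57.203 + 57.268) / 11 = 56.95845455
s = sqrt(sum((x - mean)^2)/(n-1)) = 1.4621549
u_A = s / sqrt(n) = 1.4621549 / sqrt(11) = 0.44085629
u_B1 = 0.373 / sqrt(3) = 0.21535165
u_B2 = 0.511 / sqrt(6) = 0.20861488
u_B3 = 0.581 / sqrt(6) = 0.23719226
uc = sqrt(0.44085629^2 + 0.21535165^2 + 0.20861488^2 + 0.23719226^2) = 0.58353315
U = k * uc = 3 * 0.58353315
U = 1.7506

1.7506


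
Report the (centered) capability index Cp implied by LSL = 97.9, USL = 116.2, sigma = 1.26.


Cp = (USL - LSL) / (6 * sigma)
= (116.2 - 97.9) / (6 * 1.26)
= 18.3000 / 7.5600
= 2.4206

2.4206


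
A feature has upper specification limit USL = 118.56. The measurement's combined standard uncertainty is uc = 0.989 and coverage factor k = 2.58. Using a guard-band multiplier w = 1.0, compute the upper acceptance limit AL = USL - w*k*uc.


U = k * uc = 2.58 * 0.989 = 2.55162
guard band g = w * U = 1.0 * 2.55162 = 2.55162
AL = USL - g = 118.56 - 2.55162
AL = 116.0084

116.0084


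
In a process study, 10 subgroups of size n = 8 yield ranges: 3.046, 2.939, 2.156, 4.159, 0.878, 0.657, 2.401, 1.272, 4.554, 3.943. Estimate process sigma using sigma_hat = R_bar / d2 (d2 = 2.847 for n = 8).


R_bar = (3.046 + 2.939 + 2.156 + 4.159 + 0.878 + 0.657 + 2.401 + 1.272 + 4.554 + 3.943) / 10
R_bar = 26.005 / 10 = 2.6005
sigma_hat = R_bar / d2 = 2.6005 / 2.847 = 0.9134

0.9134


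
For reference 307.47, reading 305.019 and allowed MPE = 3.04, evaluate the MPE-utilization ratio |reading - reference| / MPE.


e = indication - reference = 305.019 - 307.47 = -2.4510
|e| = 2.4510
ratio = |e| / MPE = 2.4510 / 3.04
ratio = 0.8063

0.8063


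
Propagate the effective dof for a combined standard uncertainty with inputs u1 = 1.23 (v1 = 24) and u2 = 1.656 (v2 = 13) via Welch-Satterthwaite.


uc = sqrt(u1^2 + u2^2) = sqrt(1.23^2 + 1.656^2) = 2.0628223
v_eff = uc^4 / (u1^4/v1 + u2^4/v2)
= 2.0628223^4 / (1.23^4/24 + 1.656^4/13)
= 18.107032 / 0.67386226
v_eff = 26.8705

26.8705


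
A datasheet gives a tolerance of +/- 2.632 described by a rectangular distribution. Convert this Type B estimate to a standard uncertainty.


u_B = half_width / sqrt(3)
u_B = 2.632 / 1.7320508
u_B = 1.5196

1.5196


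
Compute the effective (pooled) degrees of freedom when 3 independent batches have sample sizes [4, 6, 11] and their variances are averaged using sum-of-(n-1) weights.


nu = sum_i (n_i - 1)
nu = ((4 - 1) + (6 - 1) + (11 - 1))
nu = 3 + 5 + 10
nu = 18

18


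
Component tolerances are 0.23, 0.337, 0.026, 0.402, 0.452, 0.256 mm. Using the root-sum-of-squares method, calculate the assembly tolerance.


RSS = sqrt(0.23^2 + 0.337^2 + 0.026^2 + 0.402^2 + 0.452^2 + 0.256^2)
= sqrt(0.598589)
= 0.7737

0.7737


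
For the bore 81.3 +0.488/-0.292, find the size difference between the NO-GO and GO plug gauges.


GO = nominal - lower_tol (smallest hole = maximum material condition)
GO = 81.3 - 0.292 = 81.008
NO-GO = nominal + upper_tol (largest hole = least material condition)
NO-GO = 81.3 + 0.488 = 81.788
spread = NO-GO - GO = 81.788 - 81.008 = 0.7800

0.7800


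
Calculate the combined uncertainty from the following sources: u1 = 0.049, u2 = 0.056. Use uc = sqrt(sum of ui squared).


uc = sqrt(0.049^2 + 0.056^2)
uc = sqrt(0.005537)
uc = 0.0744

0.0744


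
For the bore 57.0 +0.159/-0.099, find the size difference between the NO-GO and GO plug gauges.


GO = nominal - lower_tol (smallest hole = maximum material condition)
GO = 57.0 - 0.099 = 56.901
NO-GO = nominal + upper_tol (largest hole = least material condition)
NO-GO = 57.0 + 0.159 = 57.159
spread = NO-GO - GO = 57.159 - 56.901 = 0.2580

0.2580


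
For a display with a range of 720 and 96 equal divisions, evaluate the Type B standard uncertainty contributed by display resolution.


resolution = range / divisions
resolution = 720 / 96 = 7.5
u_res = resolution / (2*sqrt(3))
u_res = 7.5 / 3.4641016
u_res = 2.1651

2.1651


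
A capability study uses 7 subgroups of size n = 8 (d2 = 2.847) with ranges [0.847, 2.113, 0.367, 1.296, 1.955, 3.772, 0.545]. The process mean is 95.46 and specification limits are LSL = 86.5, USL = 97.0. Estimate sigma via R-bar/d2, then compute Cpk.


R_bar = (0.847 + 2.113 + 0.367 + 1.296 + 1.955 + 3.772 + 0.545) / 7 = 1.5564286
sigma = R_bar / d2 = 1.5564286 / 2.847 = 0.54669076
Cp = (USL - LSL)/(6*sigma) = (97.0 - 86.5)/(6*0.54669076) = 3.2011
Cpu = (97.0 - 95.46)/(3*0.54669076) = 0.9390
Cpl = (95.46 - 86.5)/(3*0.54669076) = 5.4632
Cpk = min(Cpu, Cpl) = 0.9390

0.9390


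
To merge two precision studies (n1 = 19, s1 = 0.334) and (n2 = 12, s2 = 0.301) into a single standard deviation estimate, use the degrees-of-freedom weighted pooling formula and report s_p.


s_p = sqrt(((n1-1)*s1^2 + (n2-1)*s2^2) / (n1+n2-2))
numerator = (19-1)*0.334^2 + (12-1)*0.301^2 = 2.008008 + 0.996611 = 3.004619
denominator = 19 + 12 - 2 = 29
s_p^2 = 3.004619 / 29 = 0.10360755
s_p = sqrt(0.10360755) = 0.3219

0.3219


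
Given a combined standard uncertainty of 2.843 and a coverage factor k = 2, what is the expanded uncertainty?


U = k * uc
U = 2 * 2.843
U = 5.6860

5.6860


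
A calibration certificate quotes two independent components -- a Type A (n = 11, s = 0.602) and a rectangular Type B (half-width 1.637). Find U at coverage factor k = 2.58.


u_A = s / sqrt(n) = 0.602 / sqrt(11) = 0.18150983
u_B = half_width / sqrt(3) = 1.637 / sqrt(3) = 0.94512239
uc = sqrt(u_A^2 + u_B^2) = sqrt(0.18150983^2 + 0.94512239^2) = 0.96239397
U = k * uc = 2.58 * 0.96239397
U = 2.4830

2.4830


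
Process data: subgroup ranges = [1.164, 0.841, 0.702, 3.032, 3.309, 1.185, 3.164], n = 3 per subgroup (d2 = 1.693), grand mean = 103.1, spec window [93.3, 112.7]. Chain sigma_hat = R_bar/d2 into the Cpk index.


R_bar = (1.164 + 0.841 + 0.702 + 3.032 + 3.309 + 1.185 + 3.164) / 7 = 1.9138571
sigma = R_bar / d2 = 1.9138571 / 1.693 = 1.1304531
Cp = (USL - LSL)/(6*sigma) = (112.7 - 93.3)/(6*1.1304531) = 2.8602
Cpu = (112.7 - 103.1)/(3*1.1304531) = 2.8307
Cpl = (103.1 - 93.3)/(3*1.1304531) = 2.8897
Cpk = min(Cpu, Cpl) = 2.8307

2.8307


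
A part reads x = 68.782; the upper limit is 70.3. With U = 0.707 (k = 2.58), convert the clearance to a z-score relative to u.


u = U / k = 0.707 / 2.58 = 0.27403101
margin = |USL - x| = |70.3 - 68.782| = 1.518
z = margin / u = 1.518 / 0.27403101
z = 5.5395

5.5395


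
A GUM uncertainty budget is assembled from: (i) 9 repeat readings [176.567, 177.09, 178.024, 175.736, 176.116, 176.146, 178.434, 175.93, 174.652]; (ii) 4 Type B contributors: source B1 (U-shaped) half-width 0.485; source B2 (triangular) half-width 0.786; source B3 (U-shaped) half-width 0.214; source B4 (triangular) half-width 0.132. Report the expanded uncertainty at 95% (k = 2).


mean = (176.567 + 177.09 + 178.024 + 175.736 + 176.116 + 176.146 + 178.434 + 175.93 + 174.652) / 9 = 176.5216667
s = sqrt(sum((x - mean)^2)/(n-1)) = 1.1730179
u_A = s / sqrt(n) = 1.1730179 / sqrt(9) = 0.39100597
u_B1 = 0.485 / sqrt(2) = 0.34294679
u_B2 = 0.786 / sqrt(6) = 0.32088316
u_B3 = 0.214 / sqrt(2) = 0.15132085
u_B4 = 0.132 / sqrt(6) = 0.053888774
uc = sqrt(0.39100597^2 + 0.34294679^2 + 0.32088316^2 + 0.15132085^2 + 0.053888774^2) = 0.63187512
U = k * uc = 2 * 0.63187512
U = 1.2638

1.2638


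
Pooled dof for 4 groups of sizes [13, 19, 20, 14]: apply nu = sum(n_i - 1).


nu = sum_i (n_i - 1)
nu = ((13 - 1) + (19 - 1) + (20 - 1) + (14 - 1))
nu = 12 + 18 + 19 + 13
nu = 62

62


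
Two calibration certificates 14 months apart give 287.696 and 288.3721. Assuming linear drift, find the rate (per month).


rate = (v2 - v1) / months
= (288.3721 - 287.696) / 14
= 0.6761 / 14
= 0.0483

0.0483


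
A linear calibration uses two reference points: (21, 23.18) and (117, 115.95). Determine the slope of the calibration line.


slope = (y2 - y1) / (x2 - x1)
= (115.95 - 23.18) / (117 - 21)
= 92.7700 / 96
= 0.9664

0.9664


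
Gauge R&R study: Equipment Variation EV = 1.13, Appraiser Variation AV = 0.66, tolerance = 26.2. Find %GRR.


GRR = sqrt(EV^2 + AV^2) = sqrt(1.13^2 + 0.66^2) = 1.3086252
%GRR = GRR / tol * 100 = 1.3086252 / 26.2 * 100
%GRR = 4.9948

4.9948


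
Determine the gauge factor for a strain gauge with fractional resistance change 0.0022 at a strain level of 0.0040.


GF = (dR/R) / epsilon
= 0.0022 / 0.0040
= 0.5500

0.5500


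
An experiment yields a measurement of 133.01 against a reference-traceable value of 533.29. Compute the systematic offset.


Systematic error = measured - true
= 133.01 - 533.29
= -400.2800

-400.2800


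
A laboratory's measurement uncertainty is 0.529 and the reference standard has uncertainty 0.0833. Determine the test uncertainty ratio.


TUR = u_lab / u_ref
= 0.529 / 0.0833
= 6.3505

6.3505


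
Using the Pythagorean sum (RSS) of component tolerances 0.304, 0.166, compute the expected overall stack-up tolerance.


RSS = sqrt(0.304^2 + 0.166^2)
= sqrt(0.119972)
= 0.3464

0.3464


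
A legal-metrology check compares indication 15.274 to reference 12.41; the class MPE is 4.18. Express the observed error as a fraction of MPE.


e = indication - reference = 15.274 - 12.41 = 2.8640
|e| = 2.8640
ratio = |e| / MPE = 2.8640 / 4.18
ratio = 0.6852

0.6852


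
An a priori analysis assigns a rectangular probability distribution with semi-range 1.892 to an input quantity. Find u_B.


u_B = half_width / sqrt(3)
u_B = 1.892 / 1.7320508
u_B = 1.0923

1.0923


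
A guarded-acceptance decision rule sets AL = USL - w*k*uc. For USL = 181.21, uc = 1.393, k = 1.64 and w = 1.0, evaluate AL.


U = k * uc = 1.64 * 1.393 = 2.28452
guard band g = w * U = 1.0 * 2.28452 = 2.28452
AL = USL - g = 181.21 - 2.28452
AL = 178.9255

178.9255


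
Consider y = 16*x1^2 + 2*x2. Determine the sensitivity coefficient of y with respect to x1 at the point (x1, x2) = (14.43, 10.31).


y = 16*x1^2 + 2*x2
dy/dx1 = 2*16*x1
Evaluate at x1 = 14.43: c1 = 32 * 14.43
c1 = 461.7600

461.7600


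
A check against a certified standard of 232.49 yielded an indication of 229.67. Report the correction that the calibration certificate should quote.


Correction = standard - reading
= 232.49 - 229.67
= 2.8200

2.8200


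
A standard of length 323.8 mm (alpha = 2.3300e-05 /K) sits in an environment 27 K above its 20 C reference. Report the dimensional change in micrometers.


dL = L * alpha * dT
= 323.8 * 2.3300e-05 * 27
= 0.2037026 mm
dL_um = 0.2037026 * 1000 = 203.7026 um

203.7026


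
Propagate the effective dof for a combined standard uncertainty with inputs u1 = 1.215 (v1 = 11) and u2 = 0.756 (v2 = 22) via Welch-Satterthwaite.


uc = sqrt(u1^2 + u2^2) = sqrt(1.215^2 + 0.756^2) = 1.431
v_eff = uc^4 / (u1^4/v1 + u2^4/v2)
= 1.431^4 / (1.215^4/11 + 0.756^4/22)
= 4.1933251 / 0.21296063
v_eff = 19.6906

19.6906


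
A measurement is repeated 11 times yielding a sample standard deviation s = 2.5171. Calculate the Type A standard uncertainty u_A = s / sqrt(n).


u_A = s / sqrt(n)
u_A = 2.5171 / sqrt(11)
u_A = 2.5171 / 3.3166248
u_A = 0.7589

0.7589


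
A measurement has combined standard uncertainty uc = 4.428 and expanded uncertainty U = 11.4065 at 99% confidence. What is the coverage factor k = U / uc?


k = U / uc
k = 11.4065 / 4.428
k = 2.576

2.576


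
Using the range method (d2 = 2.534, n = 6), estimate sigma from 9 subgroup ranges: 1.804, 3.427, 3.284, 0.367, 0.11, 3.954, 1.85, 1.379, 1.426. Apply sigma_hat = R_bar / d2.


R_bar = (1.804 + 3.427 + 3.284 + 0.367 + 0.11 + 3.954 + 1.85 + 1.379 + 1.426) / 9
R_bar = 17.601 / 9 = 1.9556667
sigma_hat = R_bar / d2 = 1.9556667 / 2.534 = 0.7718

0.7718


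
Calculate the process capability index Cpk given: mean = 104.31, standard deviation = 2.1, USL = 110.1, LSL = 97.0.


Cpu = (USL - mean) / (3*sigma) = (110.1 - 104.31) / (3*2.1) = 0.9190
Cpl = (mean - LSL) / (3*sigma) = (104.31 - 97.0) / (3*2.1) = 1.1603
Cpk = min(Cpu, Cpl) = 0.9190

0.9190


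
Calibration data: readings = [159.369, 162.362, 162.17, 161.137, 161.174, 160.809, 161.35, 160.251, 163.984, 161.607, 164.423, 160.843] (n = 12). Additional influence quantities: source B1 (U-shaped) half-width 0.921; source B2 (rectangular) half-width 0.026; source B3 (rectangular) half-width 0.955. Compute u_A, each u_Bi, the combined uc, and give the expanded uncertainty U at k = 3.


mean = (159.369 + 162.362 + 162.17 + 161.137 + 161.174 + 160.809 + 161.35 + 160.251 + 163.984 + 161.607 + 164.423 + 160.843) / 12 = 161.62325
s = sqrt(sum((x - mean)^2)/(n-1)) = 1.4461902
u_A = s / sqrt(n) = 1.4461902 / sqrt(12) = 0.41747915
u_B1 = 0.921 / sqrt(2) = 0.65124535
u_B2 = 0.026 / sqrt(3) = 0.015011107
u_B3 = 0.955 / sqrt(3) = 0.55136951
uc = sqrt(0.41747915^2 + 0.65124535^2 + 0.015011107^2 + 0.55136951^2) = 0.95007527
U = k * uc = 3 * 0.95007527
U = 2.8502

2.8502


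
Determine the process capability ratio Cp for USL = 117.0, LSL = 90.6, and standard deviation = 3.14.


Cp = (USL - LSL) / (6 * sigma)
= (117.0 - 90.6) / (6 * 3.14)
= 26.4000 / 18.8400
= 1.4013

1.4013


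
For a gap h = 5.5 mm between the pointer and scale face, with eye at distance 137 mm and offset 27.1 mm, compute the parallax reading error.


error = h * offset / d
= 5.5 * 27.1 / 137
= 1.0880

1.0880


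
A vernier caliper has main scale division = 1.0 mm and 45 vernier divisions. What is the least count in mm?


LC = MSD / n_div
= 1.0 / 45
= 0.0222

0.0222


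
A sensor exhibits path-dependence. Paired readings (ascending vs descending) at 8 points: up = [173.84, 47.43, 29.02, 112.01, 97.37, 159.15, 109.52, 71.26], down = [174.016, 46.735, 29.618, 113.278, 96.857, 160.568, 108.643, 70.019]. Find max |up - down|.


|173.84 - 174.016| = 0.1760
|47.43 - 46.735| = 0.6950
|29.02 - 29.618| = 0.5980
|112.01 - 113.278| = 1.2680
|97.37 - 96.857| = 0.5130
|159.15 - 160.568| = 1.4180
|109.52 - 108.643| = 0.8770
|71.26 - 70.019| = 1.2410
hysteresis = max(diffs) = 1.4180

1.4180


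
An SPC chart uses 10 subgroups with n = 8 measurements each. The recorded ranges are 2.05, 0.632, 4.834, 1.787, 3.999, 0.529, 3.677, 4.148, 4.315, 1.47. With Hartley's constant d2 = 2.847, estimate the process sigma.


R_bar = (2.05 + 0.632 + 4.834 + 1.787 + 3.999 + 0.529 + 3.677 + 4.148 + 4.315 + 1.47) / 10
R_bar = 27.441 / 10 = 2.7441
sigma_hat = R_bar / d2 = 2.7441 / 2.847 = 0.9639

0.9639


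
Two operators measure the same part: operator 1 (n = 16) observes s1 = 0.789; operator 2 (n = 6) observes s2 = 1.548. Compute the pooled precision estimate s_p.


s_p = sqrt(((n1-1)*s1^2 + (n2-1)*s2^2) / (n1+n2-2))
numerator = (16-1)*0.789^2 + (6-1)*1.548^2 = 9.337815 + 11.98152 = 21.319335
denominator = 16 + 6 - 2 = 20
s_p^2 = 21.319335 / 20 = 1.0659667
s_p = sqrt(1.0659667) = 1.0325

1.0325


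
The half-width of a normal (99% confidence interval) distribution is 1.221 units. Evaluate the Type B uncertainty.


u_B = half_width / 2.576
u_B = 1.221 / 2.576
u_B = 0.4740

0.4740


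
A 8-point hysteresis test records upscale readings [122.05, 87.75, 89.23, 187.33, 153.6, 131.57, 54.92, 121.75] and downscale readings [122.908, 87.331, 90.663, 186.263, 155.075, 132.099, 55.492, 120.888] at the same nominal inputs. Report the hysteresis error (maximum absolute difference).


|122.05 - 122.908| = 0.8580
|87.75 - 87.331| = 0.4190
|89.23 - 90.663| = 1.4330
|187.33 - 186.263| = 1.0670
|153.6 - 155.075| = 1.4750
|131.57 - 132.099| = 0.5290
|54.92 - 55.492| = 0.5720
|121.75 - 120.888| = 0.8620
hysteresis = max(diffs) = 1.4750

1.4750


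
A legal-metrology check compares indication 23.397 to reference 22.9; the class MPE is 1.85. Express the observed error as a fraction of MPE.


e = indication - reference = 23.397 - 22.9 = 0.4970
|e| = 0.4970
ratio = |e| / MPE = 0.4970 / 1.85
ratio = 0.2686

0.2686


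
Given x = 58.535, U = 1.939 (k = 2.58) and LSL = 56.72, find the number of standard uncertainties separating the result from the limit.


u = U / k = 1.939 / 2.58 = 0.75155039
margin = |LSL - x| = |56.72 - 58.535| = 1.815
z = margin / u = 1.815 / 0.75155039
z = 2.4150

2.4150


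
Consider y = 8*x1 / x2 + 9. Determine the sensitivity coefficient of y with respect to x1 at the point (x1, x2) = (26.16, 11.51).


y = 8*x1 / x2 + 9
dy/dx1 = 8/x2
Evaluate at x2 = 11.51: c1 = 8 / 11.51
c1 = 0.6950

0.6950


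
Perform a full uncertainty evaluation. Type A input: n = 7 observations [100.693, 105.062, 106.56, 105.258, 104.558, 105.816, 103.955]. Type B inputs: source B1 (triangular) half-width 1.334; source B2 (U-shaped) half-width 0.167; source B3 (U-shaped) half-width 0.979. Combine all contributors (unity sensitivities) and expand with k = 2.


mean = (100.693 + 105.062 + 106.56 + 105.258 + 104.558 + 105.816 + 103.955) / 7 = 104.5574286
s = sqrt(sum((x - mean)^2)/(n-1)) = 1.8989653
u_A = s / sqrt(n) = 1.8989653 / sqrt(7) = 0.71774142
u_B1 = 1.334 / sqrt(6) = 0.54460322
u_B2 = 0.167 / sqrt(2) = 0.11808683
u_B3 = 0.979 / sqrt(2) = 0.69225754
uc = sqrt(0.71774142^2 + 0.54460322^2 + 0.11808683^2 + 0.69225754^2) = 1.1423268
U = k * uc = 2 * 1.1423268
U = 2.2847

2.2847


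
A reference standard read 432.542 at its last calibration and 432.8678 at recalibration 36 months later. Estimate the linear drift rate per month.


rate = (v2 - v1) / months
= (432.8678 - 432.542) / 36
= 0.3258 / 36
= 0.0091

0.0091


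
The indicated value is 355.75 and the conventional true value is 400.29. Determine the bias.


Systematic error = measured - true
= 355.75 - 400.29
= -44.5400

-44.5400


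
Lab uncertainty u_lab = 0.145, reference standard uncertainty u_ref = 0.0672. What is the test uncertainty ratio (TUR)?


TUR = u_lab / u_ref
= 0.145 / 0.0672
= 2.1577

2.1577


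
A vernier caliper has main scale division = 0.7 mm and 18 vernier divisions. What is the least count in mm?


LC = MSD / n_div
= 0.7 / 18
= 0.0389

0.0389


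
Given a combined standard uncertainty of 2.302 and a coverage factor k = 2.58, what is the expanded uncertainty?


U = k * uc
U = 2.58 * 2.302
U = 5.9392

5.9392


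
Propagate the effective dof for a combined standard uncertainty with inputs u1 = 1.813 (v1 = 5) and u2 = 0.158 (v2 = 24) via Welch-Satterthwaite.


uc = sqrt(u1^2 + u2^2) = sqrt(1.813^2 + 0.158^2) = 1.8198717
v_eff = uc^4 / (u1^4/v1 + u2^4/v2)
= 1.8198717^4 / (1.813^4/5 + 0.158^4/24)
= 10.9689 / 2.160859
v_eff = 5.0762

5.0762


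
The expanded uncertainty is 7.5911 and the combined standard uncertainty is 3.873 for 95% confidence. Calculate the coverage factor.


k = U / uc
k = 7.5911 / 3.873
k = 1.96

1.96


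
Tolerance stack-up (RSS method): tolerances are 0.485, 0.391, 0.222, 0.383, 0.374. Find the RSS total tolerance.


RSS = sqrt(0.485^2 + 0.391^2 + 0.222^2 + 0.383^2 + 0.374^2)
= sqrt(0.723955)
= 0.8509

0.8509


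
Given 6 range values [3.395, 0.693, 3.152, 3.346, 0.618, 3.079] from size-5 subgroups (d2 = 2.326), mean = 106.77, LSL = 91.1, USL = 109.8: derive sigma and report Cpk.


R_bar = (3.395 + 0.693 + 3.152 + 3.346 + 0.618 + 3.079) / 6 = 2.3805
sigma = R_bar / d2 = 2.3805 / 2.326 = 1.0234308
Cp = (USL - LSL)/(6*sigma) = (109.8 - 91.1)/(6*1.0234308) = 3.0453
Cpu = (109.8 - 106.77)/(3*1.0234308) = 0.9869
Cpl = (106.77 - 91.1)/(3*1.0234308) = 5.1037
Cpk = min(Cpu, Cpl) = 0.9869

0.9869


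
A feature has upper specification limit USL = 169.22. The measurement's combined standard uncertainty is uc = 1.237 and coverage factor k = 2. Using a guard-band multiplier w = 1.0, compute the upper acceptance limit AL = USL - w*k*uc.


U = k * uc = 2 * 1.237 = 2.474
guard band g = w * U = 1.0 * 2.474 = 2.474
AL = USL - g = 169.22 - 2.474
AL = 166.7460

166.7460


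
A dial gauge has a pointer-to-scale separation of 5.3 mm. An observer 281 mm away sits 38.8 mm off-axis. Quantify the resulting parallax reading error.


error = h * offset / d
= 5.3 * 38.8 / 281
= 0.7318

0.7318


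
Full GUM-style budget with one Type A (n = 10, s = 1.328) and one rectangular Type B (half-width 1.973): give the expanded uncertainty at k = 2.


u_A = s / sqrt(n) = 1.328 / sqrt(10) = 0.41995047
u_B = half_width / sqrt(3) = 1.973 / sqrt(3) = 1.1391121
uc = sqrt(u_A^2 + u_B^2) = sqrt(0.41995047^2 + 1.1391121^2) = 1.2140572
U = k * uc = 2 * 1.2140572
U = 2.4281

2.4281


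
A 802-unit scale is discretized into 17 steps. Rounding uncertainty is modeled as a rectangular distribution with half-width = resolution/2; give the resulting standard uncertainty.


resolution = range / divisions
resolution = 802 / 17 = 47.176471
u_res = resolution / (2*sqrt(3))
u_res = 47.176471 / 3.4641016
u_res = 13.6187

13.6187


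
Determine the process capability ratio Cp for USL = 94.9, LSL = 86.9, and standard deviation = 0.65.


Cp = (USL - LSL) / (6 * sigma)
= (94.9 - 86.9) / (6 * 0.65)
= 8.0000 / 3.9000
= 2.0513

2.0513


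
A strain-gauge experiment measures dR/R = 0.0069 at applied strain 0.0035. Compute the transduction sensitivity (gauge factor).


GF = (dR/R) / epsilon
= 0.0069 / 0.0035
= 1.9714

1.9714


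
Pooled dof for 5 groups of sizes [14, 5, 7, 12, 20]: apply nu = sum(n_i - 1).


nu = sum_i (n_i - 1)
nu = ((14 - 1) + (5 - 1) + (7 - 1) + (12 - 1) + (20 - 1))
nu = 13 + 4 + 6 + 11 + 19
nu = 53

53


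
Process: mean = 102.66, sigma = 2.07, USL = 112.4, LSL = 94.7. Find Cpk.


Cpu = (USL - mean) / (3*sigma) = (112.4 - 102.66) / (3*2.07) = 1.5684
Cpl = (mean - LSL) / (3*sigma) = (102.66 - 94.7) / (3*2.07) = 1.2818
Cpk = min(Cpu, Cpl) = 1.2818

1.2818


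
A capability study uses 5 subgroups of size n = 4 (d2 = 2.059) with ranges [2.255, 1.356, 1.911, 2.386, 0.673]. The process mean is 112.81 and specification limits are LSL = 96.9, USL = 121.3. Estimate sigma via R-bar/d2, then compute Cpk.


R_bar = (2.255 + 1.356 + 1.911 + 2.386 + 0.673) / 5 = 1.7162
sigma = R_bar / d2 = 1.7162 / 2.059 = 0.83351141
Cp = (USL - LSL)/(6*sigma) = (121.3 - 96.9)/(6*0.83351141) = 4.8790
Cpu = (121.3 - 112.81)/(3*0.83351141) = 3.3953
Cpl = (112.81 - 96.9)/(3*0.83351141) = 6.3626
Cpk = min(Cpu, Cpl) = 3.3953

3.3953


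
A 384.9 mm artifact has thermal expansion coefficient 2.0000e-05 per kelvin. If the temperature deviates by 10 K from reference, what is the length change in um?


dL = L * alpha * dT
= 384.9 * 2.0000e-05 * 10
= 0.0769800 mm
dL_um = 0.0769800 * 1000 = 76.9800 um

76.9800


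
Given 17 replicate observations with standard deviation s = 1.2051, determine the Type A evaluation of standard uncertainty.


u_A = s / sqrt(n)
u_A = 1.2051 / sqrt(17)
u_A = 1.2051 / 4.1231056
u_A = 0.2923

0.2923


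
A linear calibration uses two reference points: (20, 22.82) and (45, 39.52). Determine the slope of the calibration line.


slope = (y2 - y1) / (x2 - x1)
= (39.52 - 22.82) / (45 - 20)
= 16.7000 / 25
= 0.6680

0.6680


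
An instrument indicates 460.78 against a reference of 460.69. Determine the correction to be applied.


Correction = standard - reading
= 460.69 - 460.78
= -0.0900

-0.0900


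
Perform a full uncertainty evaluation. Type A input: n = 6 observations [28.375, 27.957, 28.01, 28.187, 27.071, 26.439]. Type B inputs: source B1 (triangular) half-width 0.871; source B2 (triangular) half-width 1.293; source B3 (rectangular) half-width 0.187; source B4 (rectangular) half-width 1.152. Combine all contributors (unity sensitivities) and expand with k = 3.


mean = (28.375 + 27.957 + 28.01 + 28.187 + 27.071 + 26.439) / 6 = 27.67316667
s = sqrt(sum((x - mean)^2)/(n-1)) = 0.75317791
u_A = s / sqrt(n) = 0.75317791 / sqrt(6) = 0.30748359
u_B1 = 0.871 / sqrt(6) = 0.35558426
u_B2 = 1.293 / sqrt(6) = 0.52786504
u_B3 = 0.187 / sqrt(3) = 0.1079645
u_B4 = 1.152 / sqrt(3) = 0.66510751
uc = sqrt(0.30748359^2 + 0.35558426^2 + 0.52786504^2 + 0.1079645^2 + 0.66510751^2) = 0.97655115
U = k * uc = 3 * 0.97655115
U = 2.9297

2.9297


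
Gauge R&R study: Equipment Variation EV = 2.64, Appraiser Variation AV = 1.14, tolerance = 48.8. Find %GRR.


GRR = sqrt(EV^2 + AV^2) = sqrt(2.64^2 + 1.14^2) = 2.8756217
%GRR = GRR / tol * 100 = 2.8756217 / 48.8 * 100
%GRR = 5.8927

5.8927


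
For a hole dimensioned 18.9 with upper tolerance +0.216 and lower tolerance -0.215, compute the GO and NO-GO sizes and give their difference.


GO = nominal - lower_tol (smallest hole = maximum material condition)
GO = 18.9 - 0.215 = 18.685
NO-GO = nominal + upper_tol (largest hole = least material condition)
NO-GO = 18.9 + 0.216 = 19.116
spread = NO-GO - GO = 19.116 - 18.685 = 0.4310

0.4310


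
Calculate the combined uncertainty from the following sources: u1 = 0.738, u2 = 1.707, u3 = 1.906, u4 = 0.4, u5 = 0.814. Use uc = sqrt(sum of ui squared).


uc = sqrt(0.738^2 + 1.707^2 + 1.906^2 + 0.4^2 + 0.814^2)
uc = sqrt(7.913925)
uc = 2.8132

2.8132


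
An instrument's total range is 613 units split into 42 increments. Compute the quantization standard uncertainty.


resolution = range / divisions
resolution = 613 / 42 = 14.595238
u_res = resolution / (2*sqrt(3))
u_res = 14.595238 / 3.4641016
u_res = 4.2133

4.2133


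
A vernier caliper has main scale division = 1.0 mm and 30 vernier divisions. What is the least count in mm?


LC = MSD / n_div
= 1.0 / 30
= 0.0333

0.0333


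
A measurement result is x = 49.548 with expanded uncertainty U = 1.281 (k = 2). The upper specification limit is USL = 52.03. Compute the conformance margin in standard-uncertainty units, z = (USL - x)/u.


u = U / k = 1.281 / 2 = 0.6405
margin = |USL - x| = |52.03 - 49.548| = 2.482
z = margin / u = 2.482 / 0.6405
z = 3.8751

3.8751


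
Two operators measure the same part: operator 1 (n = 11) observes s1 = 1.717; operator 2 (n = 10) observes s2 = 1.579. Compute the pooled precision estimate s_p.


s_p = sqrt(((n1-1)*s1^2 + (n2-1)*s2^2) / (n1+n2-2))
numerator = (11-1)*1.717^2 + (10-1)*1.579^2 = 29.48089 + 22.439169 = 51.920059
denominator = 11 + 10 - 2 = 19
s_p^2 = 51.920059 / 19 = 2.7326347
s_p = sqrt(2.7326347) = 1.6531

1.6531
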